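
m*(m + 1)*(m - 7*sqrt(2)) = m^3 - 7*sqrt(2)*m^2 + m^2 - 7*sqrt(2)*m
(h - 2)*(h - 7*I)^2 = h^3 - 2*h^2 - 14*I*h^2 - 49*h + 28*I*h + 98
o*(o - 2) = o^2 - 2*o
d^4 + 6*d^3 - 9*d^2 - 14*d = d*(d - 2)*(d + 1)*(d + 7)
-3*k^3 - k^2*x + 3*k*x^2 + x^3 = (-k + x)*(k + x)*(3*k + x)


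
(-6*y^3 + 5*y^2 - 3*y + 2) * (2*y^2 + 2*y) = -12*y^5 - 2*y^4 + 4*y^3 - 2*y^2 + 4*y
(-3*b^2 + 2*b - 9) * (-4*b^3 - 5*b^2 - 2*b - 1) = 12*b^5 + 7*b^4 + 32*b^3 + 44*b^2 + 16*b + 9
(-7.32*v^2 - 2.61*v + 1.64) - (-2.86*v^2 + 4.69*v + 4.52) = -4.46*v^2 - 7.3*v - 2.88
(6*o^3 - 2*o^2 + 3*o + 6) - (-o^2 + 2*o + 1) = 6*o^3 - o^2 + o + 5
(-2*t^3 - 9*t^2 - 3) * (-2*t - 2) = 4*t^4 + 22*t^3 + 18*t^2 + 6*t + 6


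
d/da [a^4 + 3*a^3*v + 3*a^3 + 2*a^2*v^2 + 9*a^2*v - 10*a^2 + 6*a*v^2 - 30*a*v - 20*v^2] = 4*a^3 + 9*a^2*v + 9*a^2 + 4*a*v^2 + 18*a*v - 20*a + 6*v^2 - 30*v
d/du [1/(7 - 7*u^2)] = 2*u/(7*(u^2 - 1)^2)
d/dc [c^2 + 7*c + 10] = 2*c + 7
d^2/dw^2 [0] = 0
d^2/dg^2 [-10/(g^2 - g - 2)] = 20*(-g^2 + g + (2*g - 1)^2 + 2)/(-g^2 + g + 2)^3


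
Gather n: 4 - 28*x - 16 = -28*x - 12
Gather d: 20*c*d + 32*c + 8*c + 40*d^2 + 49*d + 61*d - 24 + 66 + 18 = 40*c + 40*d^2 + d*(20*c + 110) + 60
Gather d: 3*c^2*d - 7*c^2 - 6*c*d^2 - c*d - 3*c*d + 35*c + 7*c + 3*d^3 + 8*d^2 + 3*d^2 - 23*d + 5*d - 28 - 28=-7*c^2 + 42*c + 3*d^3 + d^2*(11 - 6*c) + d*(3*c^2 - 4*c - 18) - 56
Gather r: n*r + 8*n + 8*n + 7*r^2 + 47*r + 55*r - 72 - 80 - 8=16*n + 7*r^2 + r*(n + 102) - 160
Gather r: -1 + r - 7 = r - 8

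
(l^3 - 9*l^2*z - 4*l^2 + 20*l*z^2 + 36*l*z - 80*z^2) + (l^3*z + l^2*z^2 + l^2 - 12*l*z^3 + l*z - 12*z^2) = l^3*z + l^3 + l^2*z^2 - 9*l^2*z - 3*l^2 - 12*l*z^3 + 20*l*z^2 + 37*l*z - 92*z^2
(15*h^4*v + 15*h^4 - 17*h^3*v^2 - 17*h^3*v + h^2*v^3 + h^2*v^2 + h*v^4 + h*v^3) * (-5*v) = -75*h^4*v^2 - 75*h^4*v + 85*h^3*v^3 + 85*h^3*v^2 - 5*h^2*v^4 - 5*h^2*v^3 - 5*h*v^5 - 5*h*v^4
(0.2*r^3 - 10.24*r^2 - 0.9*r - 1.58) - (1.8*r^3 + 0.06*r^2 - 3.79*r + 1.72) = -1.6*r^3 - 10.3*r^2 + 2.89*r - 3.3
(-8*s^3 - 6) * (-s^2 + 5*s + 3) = 8*s^5 - 40*s^4 - 24*s^3 + 6*s^2 - 30*s - 18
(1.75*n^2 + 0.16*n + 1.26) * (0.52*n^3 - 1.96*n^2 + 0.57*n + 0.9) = 0.91*n^5 - 3.3468*n^4 + 1.3391*n^3 - 0.8034*n^2 + 0.8622*n + 1.134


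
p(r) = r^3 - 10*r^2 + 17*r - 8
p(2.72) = -15.62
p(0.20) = -4.99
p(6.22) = -48.50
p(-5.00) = -468.00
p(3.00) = -20.00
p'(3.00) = -16.00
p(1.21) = -0.30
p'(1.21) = -2.81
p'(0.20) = 13.12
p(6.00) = -50.00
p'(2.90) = -15.77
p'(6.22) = 8.67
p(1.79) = -3.88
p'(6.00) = 5.00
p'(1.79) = -9.19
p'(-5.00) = 192.00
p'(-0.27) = 22.62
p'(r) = 3*r^2 - 20*r + 17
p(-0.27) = -13.34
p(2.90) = -18.41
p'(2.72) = -15.20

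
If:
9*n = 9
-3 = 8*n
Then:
No Solution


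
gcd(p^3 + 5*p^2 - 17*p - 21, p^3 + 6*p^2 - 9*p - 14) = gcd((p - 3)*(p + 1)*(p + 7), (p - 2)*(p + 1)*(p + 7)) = p^2 + 8*p + 7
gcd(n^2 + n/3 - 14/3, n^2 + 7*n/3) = n + 7/3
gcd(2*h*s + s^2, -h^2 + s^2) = 1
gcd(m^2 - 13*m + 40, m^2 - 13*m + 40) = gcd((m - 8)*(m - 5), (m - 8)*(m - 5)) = m^2 - 13*m + 40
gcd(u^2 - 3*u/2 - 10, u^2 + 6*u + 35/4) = u + 5/2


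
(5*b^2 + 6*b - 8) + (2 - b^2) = 4*b^2 + 6*b - 6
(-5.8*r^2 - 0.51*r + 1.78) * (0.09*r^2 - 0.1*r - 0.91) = -0.522*r^4 + 0.5341*r^3 + 5.4892*r^2 + 0.2861*r - 1.6198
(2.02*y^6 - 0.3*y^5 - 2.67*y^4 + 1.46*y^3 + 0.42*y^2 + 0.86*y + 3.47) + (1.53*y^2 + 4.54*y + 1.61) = 2.02*y^6 - 0.3*y^5 - 2.67*y^4 + 1.46*y^3 + 1.95*y^2 + 5.4*y + 5.08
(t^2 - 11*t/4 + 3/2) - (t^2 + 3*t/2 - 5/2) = 4 - 17*t/4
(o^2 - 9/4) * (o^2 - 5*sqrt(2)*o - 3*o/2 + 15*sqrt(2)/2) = o^4 - 5*sqrt(2)*o^3 - 3*o^3/2 - 9*o^2/4 + 15*sqrt(2)*o^2/2 + 27*o/8 + 45*sqrt(2)*o/4 - 135*sqrt(2)/8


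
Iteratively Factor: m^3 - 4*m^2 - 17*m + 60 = (m + 4)*(m^2 - 8*m + 15) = (m - 3)*(m + 4)*(m - 5)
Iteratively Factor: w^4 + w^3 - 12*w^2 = (w)*(w^3 + w^2 - 12*w) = w*(w + 4)*(w^2 - 3*w) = w*(w - 3)*(w + 4)*(w)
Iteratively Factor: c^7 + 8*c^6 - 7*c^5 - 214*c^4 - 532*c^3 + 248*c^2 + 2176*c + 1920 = (c + 4)*(c^6 + 4*c^5 - 23*c^4 - 122*c^3 - 44*c^2 + 424*c + 480) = (c - 5)*(c + 4)*(c^5 + 9*c^4 + 22*c^3 - 12*c^2 - 104*c - 96) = (c - 5)*(c + 4)^2*(c^4 + 5*c^3 + 2*c^2 - 20*c - 24) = (c - 5)*(c - 2)*(c + 4)^2*(c^3 + 7*c^2 + 16*c + 12) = (c - 5)*(c - 2)*(c + 2)*(c + 4)^2*(c^2 + 5*c + 6) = (c - 5)*(c - 2)*(c + 2)^2*(c + 4)^2*(c + 3)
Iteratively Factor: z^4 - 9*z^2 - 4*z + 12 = (z + 2)*(z^3 - 2*z^2 - 5*z + 6) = (z - 3)*(z + 2)*(z^2 + z - 2) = (z - 3)*(z - 1)*(z + 2)*(z + 2)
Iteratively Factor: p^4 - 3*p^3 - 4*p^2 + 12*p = (p)*(p^3 - 3*p^2 - 4*p + 12) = p*(p - 2)*(p^2 - p - 6) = p*(p - 2)*(p + 2)*(p - 3)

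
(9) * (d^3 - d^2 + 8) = 9*d^3 - 9*d^2 + 72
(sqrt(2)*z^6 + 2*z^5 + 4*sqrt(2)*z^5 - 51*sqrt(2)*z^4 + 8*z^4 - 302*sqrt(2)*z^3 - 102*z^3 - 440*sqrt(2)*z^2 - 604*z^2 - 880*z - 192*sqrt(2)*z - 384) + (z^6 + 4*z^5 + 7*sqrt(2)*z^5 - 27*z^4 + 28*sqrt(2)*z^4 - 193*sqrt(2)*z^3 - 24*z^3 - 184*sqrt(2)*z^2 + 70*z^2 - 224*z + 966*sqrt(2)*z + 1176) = z^6 + sqrt(2)*z^6 + 6*z^5 + 11*sqrt(2)*z^5 - 23*sqrt(2)*z^4 - 19*z^4 - 495*sqrt(2)*z^3 - 126*z^3 - 624*sqrt(2)*z^2 - 534*z^2 - 1104*z + 774*sqrt(2)*z + 792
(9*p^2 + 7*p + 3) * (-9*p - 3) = -81*p^3 - 90*p^2 - 48*p - 9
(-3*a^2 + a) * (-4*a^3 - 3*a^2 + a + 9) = 12*a^5 + 5*a^4 - 6*a^3 - 26*a^2 + 9*a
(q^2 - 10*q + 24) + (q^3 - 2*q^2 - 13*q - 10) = q^3 - q^2 - 23*q + 14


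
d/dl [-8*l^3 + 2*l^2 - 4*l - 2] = -24*l^2 + 4*l - 4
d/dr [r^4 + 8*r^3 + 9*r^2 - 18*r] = 4*r^3 + 24*r^2 + 18*r - 18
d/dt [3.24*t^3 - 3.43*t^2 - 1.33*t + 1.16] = 9.72*t^2 - 6.86*t - 1.33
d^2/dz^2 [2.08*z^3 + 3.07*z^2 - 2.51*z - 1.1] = 12.48*z + 6.14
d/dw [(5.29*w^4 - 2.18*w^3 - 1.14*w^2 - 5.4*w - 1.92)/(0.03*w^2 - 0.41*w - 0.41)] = (0.3174*w^5 - 6.5721*w^4 - 6.888*w^3 + 3.3108*w^2 + 1.05*w + 1.4268)/(0.0009*w^4 - 0.0246*w^3 + 0.1435*w^2 + 0.3362*w + 0.1681)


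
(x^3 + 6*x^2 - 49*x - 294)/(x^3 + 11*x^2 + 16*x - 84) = (x - 7)/(x - 2)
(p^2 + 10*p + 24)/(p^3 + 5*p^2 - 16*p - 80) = (p + 6)/(p^2 + p - 20)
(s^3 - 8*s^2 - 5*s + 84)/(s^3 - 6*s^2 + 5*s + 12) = (s^2 - 4*s - 21)/(s^2 - 2*s - 3)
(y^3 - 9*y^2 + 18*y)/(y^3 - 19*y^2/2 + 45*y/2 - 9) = 2*y/(2*y - 1)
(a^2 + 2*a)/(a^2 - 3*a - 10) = a/(a - 5)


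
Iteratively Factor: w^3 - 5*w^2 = (w)*(w^2 - 5*w) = w^2*(w - 5)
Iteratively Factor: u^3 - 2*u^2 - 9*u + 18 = (u + 3)*(u^2 - 5*u + 6) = (u - 3)*(u + 3)*(u - 2)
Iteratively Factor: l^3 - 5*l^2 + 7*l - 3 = (l - 1)*(l^2 - 4*l + 3) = (l - 1)^2*(l - 3)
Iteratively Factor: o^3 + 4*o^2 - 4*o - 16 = (o + 4)*(o^2 - 4) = (o - 2)*(o + 4)*(o + 2)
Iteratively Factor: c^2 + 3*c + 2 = (c + 2)*(c + 1)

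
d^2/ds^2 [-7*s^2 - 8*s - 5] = -14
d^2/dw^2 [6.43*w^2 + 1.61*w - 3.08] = 12.8600000000000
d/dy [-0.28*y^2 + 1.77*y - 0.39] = 1.77 - 0.56*y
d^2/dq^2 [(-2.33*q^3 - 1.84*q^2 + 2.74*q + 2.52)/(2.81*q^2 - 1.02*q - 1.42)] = (7.105427357601e-15*q^4 + 9.28041600000006*q^3 + 55.088592*q^2 - 5.92732800000001*q + 9.99664)/(22.188041*q^6 - 24.162066*q^5 - 24.866814*q^4 + 23.358816*q^3 + 12.566148*q^2 - 6.170184*q - 2.863288)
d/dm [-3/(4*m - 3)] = 12/(4*m - 3)^2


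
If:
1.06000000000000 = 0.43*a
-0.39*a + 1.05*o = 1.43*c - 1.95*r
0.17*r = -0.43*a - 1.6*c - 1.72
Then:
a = 2.47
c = -0.10625*r - 1.7375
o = -2.00184523809524*r - 1.45069490586932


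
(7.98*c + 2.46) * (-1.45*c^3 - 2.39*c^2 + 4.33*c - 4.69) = -11.571*c^4 - 22.6392*c^3 + 28.674*c^2 - 26.7744*c - 11.5374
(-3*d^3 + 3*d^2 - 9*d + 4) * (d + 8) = -3*d^4 - 21*d^3 + 15*d^2 - 68*d + 32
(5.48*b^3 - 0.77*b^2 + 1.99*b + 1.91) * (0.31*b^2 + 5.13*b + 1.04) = 1.6988*b^5 + 27.8737*b^4 + 2.366*b^3 + 10.0*b^2 + 11.8679*b + 1.9864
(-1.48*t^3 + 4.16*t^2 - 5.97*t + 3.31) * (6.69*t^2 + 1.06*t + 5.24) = -9.9012*t^5 + 26.2616*t^4 - 43.2849*t^3 + 37.6141*t^2 - 27.7742*t + 17.3444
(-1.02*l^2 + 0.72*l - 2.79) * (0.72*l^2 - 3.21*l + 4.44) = -0.7344*l^4 + 3.7926*l^3 - 8.8488*l^2 + 12.1527*l - 12.3876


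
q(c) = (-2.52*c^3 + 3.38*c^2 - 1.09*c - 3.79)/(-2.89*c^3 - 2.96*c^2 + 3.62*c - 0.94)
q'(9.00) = 0.02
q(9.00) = 0.68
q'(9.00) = 0.02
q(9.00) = 0.68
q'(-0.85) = 2.67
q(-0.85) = -0.26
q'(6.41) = 0.03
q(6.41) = 0.62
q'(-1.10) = 3.88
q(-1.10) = -1.04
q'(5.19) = 0.04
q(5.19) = 0.58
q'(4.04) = 0.05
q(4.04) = 0.53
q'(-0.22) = 6.02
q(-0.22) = 1.82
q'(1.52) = -0.40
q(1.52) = 0.52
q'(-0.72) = 2.53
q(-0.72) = 0.08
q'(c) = (-7.56*c^2 + 6.76*c - 1.09)/(-2.89*c^3 - 2.96*c^2 + 3.62*c - 0.94) + (8.67*c^2 + 5.92*c - 3.62)*(-2.52*c^3 + 3.38*c^2 - 1.09*c - 3.79)/(-2.89*c^3 - 2.96*c^2 + 3.62*c - 0.94)^2 = (17.2274*c^4 - 24.545*c^3 - 16.7437*c^2 - 28.7912*c + 14.7444)/(8.3521*c^6 + 17.1088*c^5 - 12.162*c^4 - 15.9972*c^3 + 18.6692*c^2 - 6.8056*c + 0.8836)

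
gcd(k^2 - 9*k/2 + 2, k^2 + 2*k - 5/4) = k - 1/2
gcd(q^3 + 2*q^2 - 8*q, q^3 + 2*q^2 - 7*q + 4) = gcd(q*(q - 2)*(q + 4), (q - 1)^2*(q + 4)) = q + 4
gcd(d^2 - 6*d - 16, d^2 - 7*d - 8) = d - 8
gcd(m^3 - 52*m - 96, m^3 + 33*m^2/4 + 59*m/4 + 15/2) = m + 6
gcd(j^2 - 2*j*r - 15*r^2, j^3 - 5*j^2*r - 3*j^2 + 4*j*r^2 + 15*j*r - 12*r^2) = 1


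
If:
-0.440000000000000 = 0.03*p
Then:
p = -14.67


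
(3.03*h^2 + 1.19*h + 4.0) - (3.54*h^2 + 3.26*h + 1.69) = -0.51*h^2 - 2.07*h + 2.31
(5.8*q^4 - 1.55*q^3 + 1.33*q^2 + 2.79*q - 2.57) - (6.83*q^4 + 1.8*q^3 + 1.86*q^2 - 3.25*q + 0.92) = -1.03*q^4 - 3.35*q^3 - 0.53*q^2 + 6.04*q - 3.49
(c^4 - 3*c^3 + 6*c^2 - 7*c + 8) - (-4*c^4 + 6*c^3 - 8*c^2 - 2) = 5*c^4 - 9*c^3 + 14*c^2 - 7*c + 10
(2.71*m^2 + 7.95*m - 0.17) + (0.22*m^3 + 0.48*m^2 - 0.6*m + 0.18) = 0.22*m^3 + 3.19*m^2 + 7.35*m + 0.00999999999999998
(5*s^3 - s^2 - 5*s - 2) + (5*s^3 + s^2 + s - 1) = 10*s^3 - 4*s - 3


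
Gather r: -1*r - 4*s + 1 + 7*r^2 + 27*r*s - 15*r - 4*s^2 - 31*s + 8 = 7*r^2 + r*(27*s - 16) - 4*s^2 - 35*s + 9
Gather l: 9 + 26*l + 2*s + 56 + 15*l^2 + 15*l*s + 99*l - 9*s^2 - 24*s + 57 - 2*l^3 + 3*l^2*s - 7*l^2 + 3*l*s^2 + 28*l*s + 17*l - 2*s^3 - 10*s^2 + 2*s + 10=-2*l^3 + l^2*(3*s + 8) + l*(3*s^2 + 43*s + 142) - 2*s^3 - 19*s^2 - 20*s + 132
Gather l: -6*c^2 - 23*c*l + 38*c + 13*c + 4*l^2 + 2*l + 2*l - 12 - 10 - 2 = -6*c^2 + 51*c + 4*l^2 + l*(4 - 23*c) - 24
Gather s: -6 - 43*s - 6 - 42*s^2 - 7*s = -42*s^2 - 50*s - 12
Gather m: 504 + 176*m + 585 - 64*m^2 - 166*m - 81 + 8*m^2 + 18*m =-56*m^2 + 28*m + 1008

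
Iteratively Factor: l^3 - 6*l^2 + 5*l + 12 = (l + 1)*(l^2 - 7*l + 12) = (l - 4)*(l + 1)*(l - 3)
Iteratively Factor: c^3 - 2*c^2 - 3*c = (c)*(c^2 - 2*c - 3) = c*(c + 1)*(c - 3)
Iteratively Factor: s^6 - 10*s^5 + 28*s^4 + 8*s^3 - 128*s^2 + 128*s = (s + 2)*(s^5 - 12*s^4 + 52*s^3 - 96*s^2 + 64*s) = (s - 2)*(s + 2)*(s^4 - 10*s^3 + 32*s^2 - 32*s) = (s - 4)*(s - 2)*(s + 2)*(s^3 - 6*s^2 + 8*s) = s*(s - 4)*(s - 2)*(s + 2)*(s^2 - 6*s + 8) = s*(s - 4)*(s - 2)^2*(s + 2)*(s - 4)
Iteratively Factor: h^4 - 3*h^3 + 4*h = (h)*(h^3 - 3*h^2 + 4) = h*(h - 2)*(h^2 - h - 2) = h*(h - 2)^2*(h + 1)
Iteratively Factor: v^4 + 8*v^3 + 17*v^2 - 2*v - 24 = (v + 2)*(v^3 + 6*v^2 + 5*v - 12) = (v - 1)*(v + 2)*(v^2 + 7*v + 12) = (v - 1)*(v + 2)*(v + 3)*(v + 4)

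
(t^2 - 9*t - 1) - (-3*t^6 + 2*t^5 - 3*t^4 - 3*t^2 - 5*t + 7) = 3*t^6 - 2*t^5 + 3*t^4 + 4*t^2 - 4*t - 8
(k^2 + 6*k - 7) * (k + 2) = k^3 + 8*k^2 + 5*k - 14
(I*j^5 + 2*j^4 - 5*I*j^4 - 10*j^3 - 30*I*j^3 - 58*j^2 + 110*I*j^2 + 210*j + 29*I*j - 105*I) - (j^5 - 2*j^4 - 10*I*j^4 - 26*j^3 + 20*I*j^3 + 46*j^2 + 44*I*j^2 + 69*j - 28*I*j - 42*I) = -j^5 + I*j^5 + 4*j^4 + 5*I*j^4 + 16*j^3 - 50*I*j^3 - 104*j^2 + 66*I*j^2 + 141*j + 57*I*j - 63*I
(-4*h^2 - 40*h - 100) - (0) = -4*h^2 - 40*h - 100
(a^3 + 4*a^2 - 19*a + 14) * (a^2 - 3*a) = a^5 + a^4 - 31*a^3 + 71*a^2 - 42*a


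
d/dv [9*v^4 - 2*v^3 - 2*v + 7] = 36*v^3 - 6*v^2 - 2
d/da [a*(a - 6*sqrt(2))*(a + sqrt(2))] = 3*a^2 - 10*sqrt(2)*a - 12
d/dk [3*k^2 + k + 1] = 6*k + 1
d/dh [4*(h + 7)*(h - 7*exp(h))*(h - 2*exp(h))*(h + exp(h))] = -32*h^3*exp(h) + 16*h^3 + 40*h^2*exp(2*h) - 320*h^2*exp(h) + 84*h^2 + 168*h*exp(3*h) + 320*h*exp(2*h) - 448*h*exp(h) + 1232*exp(3*h) + 140*exp(2*h)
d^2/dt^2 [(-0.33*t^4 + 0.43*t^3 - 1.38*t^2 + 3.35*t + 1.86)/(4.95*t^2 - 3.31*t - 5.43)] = (-16.17165*t^6 + 32.44131*t^5 + 31.526352*t^4 + 56.584262*t^3 - 19.4951699999999*t^2 + 433.477872*t - 61.054722)/(121.287375*t^6 - 243.309825*t^5 - 236.44764*t^4 + 497.542319*t^3 + 259.375896*t^2 - 292.785057*t - 160.103007)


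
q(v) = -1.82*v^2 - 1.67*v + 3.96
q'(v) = -3.64*v - 1.67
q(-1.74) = 1.36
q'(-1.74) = 4.66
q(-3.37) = -11.08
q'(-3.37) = 10.60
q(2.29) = -9.41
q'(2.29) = -10.01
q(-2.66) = -4.48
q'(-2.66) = 8.01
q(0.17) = 3.62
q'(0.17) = -2.29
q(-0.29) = 4.29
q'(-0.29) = -0.61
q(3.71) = -27.29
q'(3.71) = -15.17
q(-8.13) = -102.76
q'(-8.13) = 27.92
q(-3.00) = -7.41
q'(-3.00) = 9.25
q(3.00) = -17.43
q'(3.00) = -12.59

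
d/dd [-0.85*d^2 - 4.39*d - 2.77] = -1.7*d - 4.39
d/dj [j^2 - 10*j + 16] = 2*j - 10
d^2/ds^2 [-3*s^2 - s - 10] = -6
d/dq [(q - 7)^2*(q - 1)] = 3*(q - 7)*(q - 3)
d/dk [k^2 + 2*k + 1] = 2*k + 2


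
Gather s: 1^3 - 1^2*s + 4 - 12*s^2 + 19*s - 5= -12*s^2 + 18*s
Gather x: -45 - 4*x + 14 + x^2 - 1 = x^2 - 4*x - 32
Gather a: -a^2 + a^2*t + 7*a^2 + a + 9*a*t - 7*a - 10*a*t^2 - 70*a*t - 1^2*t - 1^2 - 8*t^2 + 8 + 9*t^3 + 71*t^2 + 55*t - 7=a^2*(t + 6) + a*(-10*t^2 - 61*t - 6) + 9*t^3 + 63*t^2 + 54*t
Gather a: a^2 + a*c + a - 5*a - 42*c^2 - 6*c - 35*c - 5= a^2 + a*(c - 4) - 42*c^2 - 41*c - 5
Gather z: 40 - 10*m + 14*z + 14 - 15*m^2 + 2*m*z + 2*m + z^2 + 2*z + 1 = -15*m^2 - 8*m + z^2 + z*(2*m + 16) + 55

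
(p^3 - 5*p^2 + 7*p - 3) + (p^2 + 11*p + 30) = p^3 - 4*p^2 + 18*p + 27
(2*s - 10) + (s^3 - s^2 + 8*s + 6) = s^3 - s^2 + 10*s - 4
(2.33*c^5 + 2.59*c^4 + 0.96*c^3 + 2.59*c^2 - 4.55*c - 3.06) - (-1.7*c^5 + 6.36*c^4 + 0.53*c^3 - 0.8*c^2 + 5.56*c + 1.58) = 4.03*c^5 - 3.77*c^4 + 0.43*c^3 + 3.39*c^2 - 10.11*c - 4.64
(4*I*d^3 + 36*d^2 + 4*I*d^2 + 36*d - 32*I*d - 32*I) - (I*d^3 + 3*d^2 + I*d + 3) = 3*I*d^3 + 33*d^2 + 4*I*d^2 + 36*d - 33*I*d - 3 - 32*I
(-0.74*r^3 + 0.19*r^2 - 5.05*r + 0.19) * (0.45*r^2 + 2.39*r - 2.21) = -0.333*r^5 - 1.6831*r^4 - 0.183*r^3 - 12.4039*r^2 + 11.6146*r - 0.4199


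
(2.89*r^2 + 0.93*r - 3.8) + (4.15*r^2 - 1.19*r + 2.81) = 7.04*r^2 - 0.26*r - 0.99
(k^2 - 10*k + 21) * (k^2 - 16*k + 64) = k^4 - 26*k^3 + 245*k^2 - 976*k + 1344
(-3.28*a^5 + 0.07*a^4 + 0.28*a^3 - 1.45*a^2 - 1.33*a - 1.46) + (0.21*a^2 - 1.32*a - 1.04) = -3.28*a^5 + 0.07*a^4 + 0.28*a^3 - 1.24*a^2 - 2.65*a - 2.5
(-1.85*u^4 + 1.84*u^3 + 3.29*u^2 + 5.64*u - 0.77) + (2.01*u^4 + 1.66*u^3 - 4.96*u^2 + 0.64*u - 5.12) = 0.16*u^4 + 3.5*u^3 - 1.67*u^2 + 6.28*u - 5.89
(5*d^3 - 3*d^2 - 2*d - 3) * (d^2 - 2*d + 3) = 5*d^5 - 13*d^4 + 19*d^3 - 8*d^2 - 9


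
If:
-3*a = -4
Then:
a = 4/3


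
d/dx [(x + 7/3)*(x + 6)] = 2*x + 25/3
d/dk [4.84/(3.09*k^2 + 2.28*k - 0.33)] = (-29.9112*k - 11.0352)/(3.09*k^2 + 2.28*k - 0.33)^2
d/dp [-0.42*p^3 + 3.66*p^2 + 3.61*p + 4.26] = -1.26*p^2 + 7.32*p + 3.61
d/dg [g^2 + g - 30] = 2*g + 1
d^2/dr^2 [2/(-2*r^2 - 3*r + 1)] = 4*(4*r^2 + 6*r - (4*r + 3)^2 - 2)/(2*r^2 + 3*r - 1)^3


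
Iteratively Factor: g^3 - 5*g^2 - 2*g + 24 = (g + 2)*(g^2 - 7*g + 12) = (g - 4)*(g + 2)*(g - 3)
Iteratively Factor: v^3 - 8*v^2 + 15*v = (v)*(v^2 - 8*v + 15) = v*(v - 3)*(v - 5)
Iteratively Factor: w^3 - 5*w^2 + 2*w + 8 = (w + 1)*(w^2 - 6*w + 8) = (w - 2)*(w + 1)*(w - 4)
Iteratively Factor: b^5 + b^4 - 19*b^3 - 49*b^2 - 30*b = (b + 1)*(b^4 - 19*b^2 - 30*b) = b*(b + 1)*(b^3 - 19*b - 30) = b*(b + 1)*(b + 2)*(b^2 - 2*b - 15) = b*(b + 1)*(b + 2)*(b + 3)*(b - 5)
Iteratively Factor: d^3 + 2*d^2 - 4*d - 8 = (d - 2)*(d^2 + 4*d + 4) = (d - 2)*(d + 2)*(d + 2)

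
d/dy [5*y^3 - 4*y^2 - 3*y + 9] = 15*y^2 - 8*y - 3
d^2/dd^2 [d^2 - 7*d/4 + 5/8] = 2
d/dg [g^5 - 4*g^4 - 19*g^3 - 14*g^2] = g*(5*g^3 - 16*g^2 - 57*g - 28)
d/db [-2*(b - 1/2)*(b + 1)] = -4*b - 1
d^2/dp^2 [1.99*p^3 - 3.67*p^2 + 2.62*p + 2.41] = 11.94*p - 7.34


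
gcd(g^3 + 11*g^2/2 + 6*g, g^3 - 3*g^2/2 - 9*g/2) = g^2 + 3*g/2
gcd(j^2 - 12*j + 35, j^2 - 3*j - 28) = j - 7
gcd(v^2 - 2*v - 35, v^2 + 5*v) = v + 5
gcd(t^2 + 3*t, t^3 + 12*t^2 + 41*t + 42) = t + 3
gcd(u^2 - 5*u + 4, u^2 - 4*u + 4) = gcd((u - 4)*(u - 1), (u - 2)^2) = 1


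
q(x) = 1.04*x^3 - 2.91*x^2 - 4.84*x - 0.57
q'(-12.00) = 514.28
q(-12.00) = -2158.65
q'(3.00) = 5.78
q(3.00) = -13.20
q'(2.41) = -0.74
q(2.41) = -14.58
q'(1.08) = -7.49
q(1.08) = -7.88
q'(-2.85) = 37.09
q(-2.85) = -34.49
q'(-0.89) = 2.81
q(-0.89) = 0.70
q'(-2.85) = 37.09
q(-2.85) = -34.49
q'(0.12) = -5.49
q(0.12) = -1.19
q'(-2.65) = 32.49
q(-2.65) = -27.53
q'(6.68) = 95.50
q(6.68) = 147.25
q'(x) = 3.12*x^2 - 5.82*x - 4.84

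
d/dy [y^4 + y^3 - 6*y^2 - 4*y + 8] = 4*y^3 + 3*y^2 - 12*y - 4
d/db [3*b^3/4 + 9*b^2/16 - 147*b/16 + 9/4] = 9*b^2/4 + 9*b/8 - 147/16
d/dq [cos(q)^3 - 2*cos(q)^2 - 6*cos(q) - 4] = (-3*cos(q)^2 + 4*cos(q) + 6)*sin(q)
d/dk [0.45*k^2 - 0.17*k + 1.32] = 0.9*k - 0.17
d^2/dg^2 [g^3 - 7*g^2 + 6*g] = 6*g - 14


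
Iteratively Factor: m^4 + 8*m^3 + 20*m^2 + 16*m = (m)*(m^3 + 8*m^2 + 20*m + 16) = m*(m + 4)*(m^2 + 4*m + 4) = m*(m + 2)*(m + 4)*(m + 2)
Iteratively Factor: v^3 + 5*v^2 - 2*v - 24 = (v + 4)*(v^2 + v - 6) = (v - 2)*(v + 4)*(v + 3)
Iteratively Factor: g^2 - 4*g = (g - 4)*(g)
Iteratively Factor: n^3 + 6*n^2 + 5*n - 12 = (n - 1)*(n^2 + 7*n + 12) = (n - 1)*(n + 4)*(n + 3)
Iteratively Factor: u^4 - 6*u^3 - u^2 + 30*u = (u - 5)*(u^3 - u^2 - 6*u) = u*(u - 5)*(u^2 - u - 6) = u*(u - 5)*(u - 3)*(u + 2)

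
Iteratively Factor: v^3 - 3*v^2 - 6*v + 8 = (v + 2)*(v^2 - 5*v + 4) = (v - 4)*(v + 2)*(v - 1)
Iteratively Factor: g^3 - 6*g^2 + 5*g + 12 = (g - 3)*(g^2 - 3*g - 4) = (g - 3)*(g + 1)*(g - 4)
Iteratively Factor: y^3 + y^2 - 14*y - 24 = (y - 4)*(y^2 + 5*y + 6) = (y - 4)*(y + 2)*(y + 3)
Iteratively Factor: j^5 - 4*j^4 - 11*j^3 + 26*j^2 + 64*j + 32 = (j + 1)*(j^4 - 5*j^3 - 6*j^2 + 32*j + 32) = (j - 4)*(j + 1)*(j^3 - j^2 - 10*j - 8) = (j - 4)^2*(j + 1)*(j^2 + 3*j + 2) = (j - 4)^2*(j + 1)^2*(j + 2)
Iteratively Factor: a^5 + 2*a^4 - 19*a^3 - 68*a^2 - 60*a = (a + 2)*(a^4 - 19*a^2 - 30*a) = a*(a + 2)*(a^3 - 19*a - 30) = a*(a - 5)*(a + 2)*(a^2 + 5*a + 6) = a*(a - 5)*(a + 2)^2*(a + 3)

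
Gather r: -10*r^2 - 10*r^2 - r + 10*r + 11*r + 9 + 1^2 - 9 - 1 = -20*r^2 + 20*r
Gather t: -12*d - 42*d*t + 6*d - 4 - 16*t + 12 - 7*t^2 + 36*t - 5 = -6*d - 7*t^2 + t*(20 - 42*d) + 3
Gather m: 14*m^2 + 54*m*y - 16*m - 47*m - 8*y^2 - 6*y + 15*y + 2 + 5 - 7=14*m^2 + m*(54*y - 63) - 8*y^2 + 9*y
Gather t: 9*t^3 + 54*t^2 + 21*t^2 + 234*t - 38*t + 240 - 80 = 9*t^3 + 75*t^2 + 196*t + 160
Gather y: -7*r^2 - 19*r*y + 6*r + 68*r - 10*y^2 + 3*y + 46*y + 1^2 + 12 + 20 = -7*r^2 + 74*r - 10*y^2 + y*(49 - 19*r) + 33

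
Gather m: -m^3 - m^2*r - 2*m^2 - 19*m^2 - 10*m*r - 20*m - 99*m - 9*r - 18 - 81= -m^3 + m^2*(-r - 21) + m*(-10*r - 119) - 9*r - 99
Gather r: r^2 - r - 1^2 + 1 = r^2 - r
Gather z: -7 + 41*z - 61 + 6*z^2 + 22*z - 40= 6*z^2 + 63*z - 108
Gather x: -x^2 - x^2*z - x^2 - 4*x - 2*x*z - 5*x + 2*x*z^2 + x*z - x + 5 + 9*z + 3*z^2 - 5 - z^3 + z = x^2*(-z - 2) + x*(2*z^2 - z - 10) - z^3 + 3*z^2 + 10*z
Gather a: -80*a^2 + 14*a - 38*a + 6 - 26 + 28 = -80*a^2 - 24*a + 8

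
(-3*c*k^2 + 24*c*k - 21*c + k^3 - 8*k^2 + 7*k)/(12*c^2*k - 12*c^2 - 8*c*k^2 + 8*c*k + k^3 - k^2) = (-3*c*k + 21*c + k^2 - 7*k)/(12*c^2 - 8*c*k + k^2)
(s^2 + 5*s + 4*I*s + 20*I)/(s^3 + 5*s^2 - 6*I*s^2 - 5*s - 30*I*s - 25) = (s + 4*I)/(s^2 - 6*I*s - 5)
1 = 1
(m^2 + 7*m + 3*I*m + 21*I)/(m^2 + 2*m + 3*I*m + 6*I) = (m + 7)/(m + 2)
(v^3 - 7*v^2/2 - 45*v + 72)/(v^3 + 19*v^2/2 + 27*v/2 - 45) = (v - 8)/(v + 5)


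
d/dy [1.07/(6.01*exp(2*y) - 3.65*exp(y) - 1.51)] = (3.9055 - 12.8614*exp(y))*exp(y)/(-6.01*exp(2*y) + 3.65*exp(y) + 1.51)^2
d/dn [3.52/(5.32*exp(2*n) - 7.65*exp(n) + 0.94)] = (26.928 - 37.4528*exp(n))*exp(n)/(5.32*exp(2*n) - 7.65*exp(n) + 0.94)^2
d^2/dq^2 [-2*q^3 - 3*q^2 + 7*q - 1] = -12*q - 6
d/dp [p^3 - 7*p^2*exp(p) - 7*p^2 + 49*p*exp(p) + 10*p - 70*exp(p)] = -7*p^2*exp(p) + 3*p^2 + 35*p*exp(p) - 14*p - 21*exp(p) + 10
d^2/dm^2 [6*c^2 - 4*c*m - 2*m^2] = -4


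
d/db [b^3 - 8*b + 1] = 3*b^2 - 8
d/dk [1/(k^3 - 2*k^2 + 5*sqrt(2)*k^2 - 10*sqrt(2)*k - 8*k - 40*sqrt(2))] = (-3*k^2 - 10*sqrt(2)*k + 4*k + 8 + 10*sqrt(2))/(-k^3 - 5*sqrt(2)*k^2 + 2*k^2 + 8*k + 10*sqrt(2)*k + 40*sqrt(2))^2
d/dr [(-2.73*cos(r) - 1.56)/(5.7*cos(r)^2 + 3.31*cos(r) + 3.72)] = (-15.561*cos(r)^2 - 17.784*cos(r) + 4.992)*sin(r)/(32.49*cos(r)^4 + 37.734*cos(r)^3 + 53.3641*cos(r)^2 + 24.6264*cos(r) + 13.8384)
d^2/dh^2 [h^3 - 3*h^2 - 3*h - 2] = 6*h - 6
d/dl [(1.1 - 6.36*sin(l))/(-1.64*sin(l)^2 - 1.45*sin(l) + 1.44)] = (-10.4304*sin(l)^2 + 3.608*sin(l) - 7.5634)*cos(l)/(2.6896*sin(l)^4 + 4.756*sin(l)^3 - 2.6207*sin(l)^2 - 4.176*sin(l) + 2.0736)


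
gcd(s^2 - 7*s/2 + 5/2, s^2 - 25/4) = s - 5/2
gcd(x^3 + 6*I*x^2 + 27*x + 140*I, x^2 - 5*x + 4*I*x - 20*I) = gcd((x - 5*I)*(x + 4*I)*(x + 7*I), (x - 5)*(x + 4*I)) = x + 4*I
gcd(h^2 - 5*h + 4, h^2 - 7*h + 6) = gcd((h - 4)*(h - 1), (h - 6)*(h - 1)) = h - 1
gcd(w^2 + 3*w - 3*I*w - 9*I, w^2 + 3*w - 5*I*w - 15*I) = w + 3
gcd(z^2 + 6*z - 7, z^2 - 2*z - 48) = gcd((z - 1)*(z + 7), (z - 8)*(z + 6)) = 1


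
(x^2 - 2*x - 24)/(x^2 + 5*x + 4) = (x - 6)/(x + 1)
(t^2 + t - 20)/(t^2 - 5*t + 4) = (t + 5)/(t - 1)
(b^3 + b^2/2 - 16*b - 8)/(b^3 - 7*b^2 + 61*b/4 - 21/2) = 2*(2*b^3 + b^2 - 32*b - 16)/(4*b^3 - 28*b^2 + 61*b - 42)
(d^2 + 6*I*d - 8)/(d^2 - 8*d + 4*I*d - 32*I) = (d + 2*I)/(d - 8)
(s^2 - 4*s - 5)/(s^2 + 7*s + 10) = (s^2 - 4*s - 5)/(s^2 + 7*s + 10)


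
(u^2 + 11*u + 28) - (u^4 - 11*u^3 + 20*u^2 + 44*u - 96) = -u^4 + 11*u^3 - 19*u^2 - 33*u + 124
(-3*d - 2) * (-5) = 15*d + 10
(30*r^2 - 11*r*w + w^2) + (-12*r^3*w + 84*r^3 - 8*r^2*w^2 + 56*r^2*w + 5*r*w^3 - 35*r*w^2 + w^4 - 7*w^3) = -12*r^3*w + 84*r^3 - 8*r^2*w^2 + 56*r^2*w + 30*r^2 + 5*r*w^3 - 35*r*w^2 - 11*r*w + w^4 - 7*w^3 + w^2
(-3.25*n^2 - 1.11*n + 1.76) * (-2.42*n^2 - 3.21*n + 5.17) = 7.865*n^4 + 13.1187*n^3 - 17.4986*n^2 - 11.3883*n + 9.0992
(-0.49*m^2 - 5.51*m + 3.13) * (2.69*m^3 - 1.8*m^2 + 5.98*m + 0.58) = -1.3181*m^5 - 13.9399*m^4 + 15.4075*m^3 - 38.868*m^2 + 15.5216*m + 1.8154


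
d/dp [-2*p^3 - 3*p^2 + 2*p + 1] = -6*p^2 - 6*p + 2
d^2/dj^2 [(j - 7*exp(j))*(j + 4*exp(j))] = -3*j*exp(j) - 112*exp(2*j) - 6*exp(j) + 2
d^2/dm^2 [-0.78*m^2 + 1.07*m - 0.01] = -1.56000000000000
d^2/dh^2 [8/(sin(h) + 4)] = 8*(4*sin(h) + cos(h)^2 + 1)/(sin(h) + 4)^3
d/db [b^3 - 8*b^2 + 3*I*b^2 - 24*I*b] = 3*b^2 + b*(-16 + 6*I) - 24*I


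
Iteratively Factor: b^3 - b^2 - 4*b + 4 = (b + 2)*(b^2 - 3*b + 2) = (b - 2)*(b + 2)*(b - 1)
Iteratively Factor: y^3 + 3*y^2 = (y)*(y^2 + 3*y) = y*(y + 3)*(y)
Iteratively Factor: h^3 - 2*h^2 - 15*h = (h - 5)*(h^2 + 3*h) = (h - 5)*(h + 3)*(h)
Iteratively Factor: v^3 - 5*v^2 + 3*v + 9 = (v - 3)*(v^2 - 2*v - 3) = (v - 3)^2*(v + 1)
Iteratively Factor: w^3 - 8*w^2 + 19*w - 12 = (w - 1)*(w^2 - 7*w + 12) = (w - 3)*(w - 1)*(w - 4)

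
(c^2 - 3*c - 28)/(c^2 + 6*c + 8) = (c - 7)/(c + 2)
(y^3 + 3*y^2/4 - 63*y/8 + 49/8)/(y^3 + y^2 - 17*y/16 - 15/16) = 2*(8*y^2 + 14*y - 49)/(16*y^2 + 32*y + 15)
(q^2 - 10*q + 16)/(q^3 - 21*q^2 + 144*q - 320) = (q - 2)/(q^2 - 13*q + 40)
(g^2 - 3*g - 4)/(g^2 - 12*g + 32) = (g + 1)/(g - 8)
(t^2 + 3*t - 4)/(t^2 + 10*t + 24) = (t - 1)/(t + 6)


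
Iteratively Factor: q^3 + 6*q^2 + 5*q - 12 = (q + 4)*(q^2 + 2*q - 3) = (q - 1)*(q + 4)*(q + 3)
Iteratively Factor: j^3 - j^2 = (j)*(j^2 - j) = j^2*(j - 1)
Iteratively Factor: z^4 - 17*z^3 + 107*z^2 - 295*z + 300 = (z - 4)*(z^3 - 13*z^2 + 55*z - 75) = (z - 5)*(z - 4)*(z^2 - 8*z + 15) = (z - 5)*(z - 4)*(z - 3)*(z - 5)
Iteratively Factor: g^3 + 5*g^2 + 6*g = (g + 3)*(g^2 + 2*g) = g*(g + 3)*(g + 2)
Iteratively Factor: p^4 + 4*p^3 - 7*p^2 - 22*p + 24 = (p - 1)*(p^3 + 5*p^2 - 2*p - 24) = (p - 1)*(p + 4)*(p^2 + p - 6) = (p - 2)*(p - 1)*(p + 4)*(p + 3)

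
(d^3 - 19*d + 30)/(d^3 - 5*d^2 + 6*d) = (d + 5)/d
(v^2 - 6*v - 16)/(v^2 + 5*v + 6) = (v - 8)/(v + 3)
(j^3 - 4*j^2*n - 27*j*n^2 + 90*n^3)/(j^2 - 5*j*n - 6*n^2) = (j^2 + 2*j*n - 15*n^2)/(j + n)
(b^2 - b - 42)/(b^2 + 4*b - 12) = (b - 7)/(b - 2)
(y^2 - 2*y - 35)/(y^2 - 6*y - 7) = (y + 5)/(y + 1)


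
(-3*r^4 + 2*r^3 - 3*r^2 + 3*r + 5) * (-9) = 27*r^4 - 18*r^3 + 27*r^2 - 27*r - 45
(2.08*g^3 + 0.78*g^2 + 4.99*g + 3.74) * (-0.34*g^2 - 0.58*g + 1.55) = -0.7072*g^5 - 1.4716*g^4 + 1.075*g^3 - 2.9568*g^2 + 5.5653*g + 5.797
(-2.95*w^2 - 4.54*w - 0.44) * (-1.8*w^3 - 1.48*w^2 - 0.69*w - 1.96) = 5.31*w^5 + 12.538*w^4 + 9.5467*w^3 + 9.5658*w^2 + 9.202*w + 0.8624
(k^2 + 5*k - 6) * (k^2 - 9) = k^4 + 5*k^3 - 15*k^2 - 45*k + 54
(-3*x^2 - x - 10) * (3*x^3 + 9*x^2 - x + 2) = -9*x^5 - 30*x^4 - 36*x^3 - 95*x^2 + 8*x - 20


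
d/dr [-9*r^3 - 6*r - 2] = -27*r^2 - 6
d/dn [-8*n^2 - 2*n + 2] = -16*n - 2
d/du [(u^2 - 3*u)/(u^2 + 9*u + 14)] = 2*(6*u^2 + 14*u - 21)/(u^4 + 18*u^3 + 109*u^2 + 252*u + 196)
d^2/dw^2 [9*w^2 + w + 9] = 18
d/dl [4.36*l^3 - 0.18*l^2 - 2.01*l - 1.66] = 13.08*l^2 - 0.36*l - 2.01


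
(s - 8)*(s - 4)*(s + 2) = s^3 - 10*s^2 + 8*s + 64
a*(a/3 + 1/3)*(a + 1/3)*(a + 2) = a^4/3 + 10*a^3/9 + a^2 + 2*a/9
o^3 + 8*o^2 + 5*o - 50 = (o - 2)*(o + 5)^2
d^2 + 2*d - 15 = (d - 3)*(d + 5)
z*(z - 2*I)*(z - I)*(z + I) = z^4 - 2*I*z^3 + z^2 - 2*I*z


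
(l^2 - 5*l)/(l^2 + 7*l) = (l - 5)/(l + 7)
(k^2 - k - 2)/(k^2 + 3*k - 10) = (k + 1)/(k + 5)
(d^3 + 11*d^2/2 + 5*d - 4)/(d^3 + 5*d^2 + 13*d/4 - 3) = 2*(d + 2)/(2*d + 3)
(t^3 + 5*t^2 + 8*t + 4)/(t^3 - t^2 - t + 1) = (t^2 + 4*t + 4)/(t^2 - 2*t + 1)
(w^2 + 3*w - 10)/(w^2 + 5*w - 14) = (w + 5)/(w + 7)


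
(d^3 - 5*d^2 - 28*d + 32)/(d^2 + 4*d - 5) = (d^2 - 4*d - 32)/(d + 5)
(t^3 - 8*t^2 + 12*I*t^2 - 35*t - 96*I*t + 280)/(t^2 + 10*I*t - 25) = (t^2 + t*(-8 + 7*I) - 56*I)/(t + 5*I)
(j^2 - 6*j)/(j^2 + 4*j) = (j - 6)/(j + 4)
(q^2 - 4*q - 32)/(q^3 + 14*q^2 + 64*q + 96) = (q - 8)/(q^2 + 10*q + 24)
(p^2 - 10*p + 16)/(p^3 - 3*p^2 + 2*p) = (p - 8)/(p*(p - 1))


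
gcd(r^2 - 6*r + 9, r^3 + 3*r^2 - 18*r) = r - 3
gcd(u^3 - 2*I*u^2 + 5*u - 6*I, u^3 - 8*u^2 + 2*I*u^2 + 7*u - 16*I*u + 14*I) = u + 2*I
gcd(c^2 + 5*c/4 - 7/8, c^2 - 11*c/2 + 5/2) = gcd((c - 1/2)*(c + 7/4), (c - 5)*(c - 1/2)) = c - 1/2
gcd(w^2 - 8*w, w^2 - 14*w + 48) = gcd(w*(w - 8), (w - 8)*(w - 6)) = w - 8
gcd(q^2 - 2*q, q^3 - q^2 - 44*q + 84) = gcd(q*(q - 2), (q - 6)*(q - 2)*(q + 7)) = q - 2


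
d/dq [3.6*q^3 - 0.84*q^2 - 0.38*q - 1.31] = 10.8*q^2 - 1.68*q - 0.38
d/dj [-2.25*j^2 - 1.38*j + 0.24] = -4.5*j - 1.38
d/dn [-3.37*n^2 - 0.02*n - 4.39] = -6.74*n - 0.02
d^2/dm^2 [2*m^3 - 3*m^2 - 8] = 12*m - 6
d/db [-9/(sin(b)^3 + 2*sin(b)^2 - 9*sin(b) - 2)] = 9*(3*sin(b)^2 + 4*sin(b) - 9)*cos(b)/(sin(b)^3 + 2*sin(b)^2 - 9*sin(b) - 2)^2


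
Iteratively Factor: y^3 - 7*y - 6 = (y + 1)*(y^2 - y - 6) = (y + 1)*(y + 2)*(y - 3)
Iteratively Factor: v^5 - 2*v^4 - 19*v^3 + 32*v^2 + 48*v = (v - 3)*(v^4 + v^3 - 16*v^2 - 16*v) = v*(v - 3)*(v^3 + v^2 - 16*v - 16) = v*(v - 3)*(v + 4)*(v^2 - 3*v - 4) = v*(v - 3)*(v + 1)*(v + 4)*(v - 4)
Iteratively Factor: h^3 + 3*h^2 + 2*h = (h + 2)*(h^2 + h) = h*(h + 2)*(h + 1)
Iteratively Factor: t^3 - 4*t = (t)*(t^2 - 4) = t*(t - 2)*(t + 2)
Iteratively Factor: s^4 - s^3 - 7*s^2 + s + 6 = (s - 3)*(s^3 + 2*s^2 - s - 2) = (s - 3)*(s - 1)*(s^2 + 3*s + 2) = (s - 3)*(s - 1)*(s + 2)*(s + 1)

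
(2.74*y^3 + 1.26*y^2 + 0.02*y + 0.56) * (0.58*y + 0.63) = 1.5892*y^4 + 2.457*y^3 + 0.8054*y^2 + 0.3374*y + 0.3528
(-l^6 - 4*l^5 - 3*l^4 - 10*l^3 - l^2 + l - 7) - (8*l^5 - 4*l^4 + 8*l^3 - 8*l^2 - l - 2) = -l^6 - 12*l^5 + l^4 - 18*l^3 + 7*l^2 + 2*l - 5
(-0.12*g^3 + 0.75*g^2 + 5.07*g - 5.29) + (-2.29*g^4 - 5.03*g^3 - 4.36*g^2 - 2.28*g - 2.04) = -2.29*g^4 - 5.15*g^3 - 3.61*g^2 + 2.79*g - 7.33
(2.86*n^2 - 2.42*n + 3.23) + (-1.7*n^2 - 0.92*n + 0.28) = 1.16*n^2 - 3.34*n + 3.51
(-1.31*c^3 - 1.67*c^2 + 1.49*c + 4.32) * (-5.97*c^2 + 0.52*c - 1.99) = 7.8207*c^5 + 9.2887*c^4 - 7.1568*c^3 - 21.6923*c^2 - 0.7187*c - 8.5968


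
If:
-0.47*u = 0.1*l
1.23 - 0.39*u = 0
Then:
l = -14.82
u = 3.15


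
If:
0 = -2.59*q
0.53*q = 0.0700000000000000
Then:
No Solution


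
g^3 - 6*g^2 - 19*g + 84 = (g - 7)*(g - 3)*(g + 4)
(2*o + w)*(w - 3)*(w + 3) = 2*o*w^2 - 18*o + w^3 - 9*w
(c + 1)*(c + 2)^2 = c^3 + 5*c^2 + 8*c + 4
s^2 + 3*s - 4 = (s - 1)*(s + 4)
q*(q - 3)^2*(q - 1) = q^4 - 7*q^3 + 15*q^2 - 9*q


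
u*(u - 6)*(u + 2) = u^3 - 4*u^2 - 12*u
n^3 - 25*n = n*(n - 5)*(n + 5)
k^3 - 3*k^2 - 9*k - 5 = (k - 5)*(k + 1)^2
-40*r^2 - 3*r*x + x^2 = (-8*r + x)*(5*r + x)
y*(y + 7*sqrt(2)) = y^2 + 7*sqrt(2)*y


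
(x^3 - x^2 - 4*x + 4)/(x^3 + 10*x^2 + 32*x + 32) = (x^2 - 3*x + 2)/(x^2 + 8*x + 16)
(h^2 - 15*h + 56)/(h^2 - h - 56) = (h - 7)/(h + 7)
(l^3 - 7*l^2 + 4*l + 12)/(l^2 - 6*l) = l - 1 - 2/l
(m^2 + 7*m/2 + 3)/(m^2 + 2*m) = (m + 3/2)/m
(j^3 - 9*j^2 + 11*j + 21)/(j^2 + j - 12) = (j^2 - 6*j - 7)/(j + 4)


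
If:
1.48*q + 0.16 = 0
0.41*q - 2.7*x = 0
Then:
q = -0.11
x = -0.02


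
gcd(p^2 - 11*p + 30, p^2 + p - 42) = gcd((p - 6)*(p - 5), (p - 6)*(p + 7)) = p - 6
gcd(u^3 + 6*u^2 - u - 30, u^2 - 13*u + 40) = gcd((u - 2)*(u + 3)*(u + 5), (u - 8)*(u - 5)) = 1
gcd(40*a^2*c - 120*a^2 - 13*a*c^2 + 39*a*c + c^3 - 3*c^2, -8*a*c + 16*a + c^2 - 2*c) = 8*a - c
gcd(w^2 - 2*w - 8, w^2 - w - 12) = w - 4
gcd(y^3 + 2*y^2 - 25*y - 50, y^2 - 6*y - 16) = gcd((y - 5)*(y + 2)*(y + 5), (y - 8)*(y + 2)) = y + 2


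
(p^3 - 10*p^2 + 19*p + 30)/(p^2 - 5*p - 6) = p - 5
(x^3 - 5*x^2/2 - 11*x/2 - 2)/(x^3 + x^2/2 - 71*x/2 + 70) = (2*x^2 + 3*x + 1)/(2*x^2 + 9*x - 35)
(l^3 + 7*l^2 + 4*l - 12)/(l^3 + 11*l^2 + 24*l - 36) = (l + 2)/(l + 6)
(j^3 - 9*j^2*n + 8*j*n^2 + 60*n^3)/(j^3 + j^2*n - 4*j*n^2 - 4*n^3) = (j^2 - 11*j*n + 30*n^2)/(j^2 - j*n - 2*n^2)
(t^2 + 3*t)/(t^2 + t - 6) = t/(t - 2)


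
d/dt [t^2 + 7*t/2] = 2*t + 7/2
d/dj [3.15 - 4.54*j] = -4.54000000000000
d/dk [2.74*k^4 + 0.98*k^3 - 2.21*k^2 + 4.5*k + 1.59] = 10.96*k^3 + 2.94*k^2 - 4.42*k + 4.5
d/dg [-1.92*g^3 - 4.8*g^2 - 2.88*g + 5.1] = -5.76*g^2 - 9.6*g - 2.88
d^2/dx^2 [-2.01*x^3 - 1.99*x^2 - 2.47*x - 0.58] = -12.06*x - 3.98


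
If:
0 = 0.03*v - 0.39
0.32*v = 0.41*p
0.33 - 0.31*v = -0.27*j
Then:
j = 13.70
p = 10.15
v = 13.00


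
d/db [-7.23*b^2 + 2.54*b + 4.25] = 2.54 - 14.46*b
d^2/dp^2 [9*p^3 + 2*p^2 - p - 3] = 54*p + 4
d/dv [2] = 0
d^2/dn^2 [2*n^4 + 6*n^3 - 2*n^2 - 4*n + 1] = 24*n^2 + 36*n - 4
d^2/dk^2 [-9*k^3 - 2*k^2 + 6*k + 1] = -54*k - 4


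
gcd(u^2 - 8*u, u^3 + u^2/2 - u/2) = u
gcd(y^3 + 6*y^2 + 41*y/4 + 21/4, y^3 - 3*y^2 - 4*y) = y + 1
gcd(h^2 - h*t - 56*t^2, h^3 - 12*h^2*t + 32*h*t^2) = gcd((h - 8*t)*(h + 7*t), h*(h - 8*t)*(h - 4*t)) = -h + 8*t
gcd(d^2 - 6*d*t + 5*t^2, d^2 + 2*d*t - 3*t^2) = -d + t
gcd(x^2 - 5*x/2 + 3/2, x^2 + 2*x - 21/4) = x - 3/2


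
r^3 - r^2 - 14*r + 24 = (r - 3)*(r - 2)*(r + 4)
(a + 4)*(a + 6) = a^2 + 10*a + 24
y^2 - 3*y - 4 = (y - 4)*(y + 1)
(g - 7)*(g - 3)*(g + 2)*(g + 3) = g^4 - 5*g^3 - 23*g^2 + 45*g + 126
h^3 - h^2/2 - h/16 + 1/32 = (h - 1/2)*(h - 1/4)*(h + 1/4)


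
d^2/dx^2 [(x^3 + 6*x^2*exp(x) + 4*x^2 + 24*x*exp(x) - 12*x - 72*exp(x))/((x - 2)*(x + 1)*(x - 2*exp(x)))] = 2*(4*x^5*exp(x) + 8*x^4*exp(2*x) + 24*x^4*exp(x) + 48*x^3*exp(2*x) - 44*x^3*exp(x) + 5*x^3 + 56*x^2*exp(2*x) - 6*x^2*exp(x) - 260*x*exp(2*x) + 96*x*exp(x) + 120*exp(3*x) - 176*exp(2*x) + 48*exp(x))/(x^6 - 6*x^5*exp(x) + 3*x^5 + 12*x^4*exp(2*x) - 18*x^4*exp(x) + 3*x^4 - 8*x^3*exp(3*x) + 36*x^3*exp(2*x) - 18*x^3*exp(x) + x^3 - 24*x^2*exp(3*x) + 36*x^2*exp(2*x) - 6*x^2*exp(x) - 24*x*exp(3*x) + 12*x*exp(2*x) - 8*exp(3*x))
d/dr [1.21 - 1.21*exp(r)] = -1.21*exp(r)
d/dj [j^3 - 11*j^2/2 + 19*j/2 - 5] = 3*j^2 - 11*j + 19/2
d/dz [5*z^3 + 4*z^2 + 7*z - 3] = 15*z^2 + 8*z + 7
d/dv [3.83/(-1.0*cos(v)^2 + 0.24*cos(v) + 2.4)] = (0.9192 - 7.66*cos(v))*sin(v)/(-1.0*cos(v)^2 + 0.24*cos(v) + 2.4)^2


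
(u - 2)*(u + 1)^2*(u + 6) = u^4 + 6*u^3 - 3*u^2 - 20*u - 12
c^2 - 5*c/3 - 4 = (c - 3)*(c + 4/3)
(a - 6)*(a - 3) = a^2 - 9*a + 18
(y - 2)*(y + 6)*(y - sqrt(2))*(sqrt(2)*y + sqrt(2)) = sqrt(2)*y^4 - 2*y^3 + 5*sqrt(2)*y^3 - 8*sqrt(2)*y^2 - 10*y^2 - 12*sqrt(2)*y + 16*y + 24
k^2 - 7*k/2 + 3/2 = (k - 3)*(k - 1/2)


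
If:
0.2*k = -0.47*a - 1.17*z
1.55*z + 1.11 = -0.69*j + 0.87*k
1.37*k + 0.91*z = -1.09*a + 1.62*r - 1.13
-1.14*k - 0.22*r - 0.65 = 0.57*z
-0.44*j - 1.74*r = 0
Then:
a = 0.60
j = -2.05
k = -0.60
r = 0.52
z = -0.14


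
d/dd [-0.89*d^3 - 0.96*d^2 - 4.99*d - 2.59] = -2.67*d^2 - 1.92*d - 4.99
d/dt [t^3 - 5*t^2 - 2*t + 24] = 3*t^2 - 10*t - 2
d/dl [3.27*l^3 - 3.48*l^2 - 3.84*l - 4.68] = 9.81*l^2 - 6.96*l - 3.84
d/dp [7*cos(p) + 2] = -7*sin(p)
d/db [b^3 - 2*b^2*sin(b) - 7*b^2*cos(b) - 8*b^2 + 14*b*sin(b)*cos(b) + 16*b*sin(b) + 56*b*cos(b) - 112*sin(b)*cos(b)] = 7*b^2*sin(b) - 2*b^2*cos(b) + 3*b^2 - 60*b*sin(b) + 2*b*cos(b) + 14*b*cos(2*b) - 16*b + 16*sin(b) + 7*sin(2*b) + 56*cos(b) - 112*cos(2*b)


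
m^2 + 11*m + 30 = (m + 5)*(m + 6)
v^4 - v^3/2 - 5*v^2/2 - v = v*(v - 2)*(v + 1/2)*(v + 1)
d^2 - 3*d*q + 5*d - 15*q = (d + 5)*(d - 3*q)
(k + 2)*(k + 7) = k^2 + 9*k + 14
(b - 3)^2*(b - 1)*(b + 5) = b^4 - 2*b^3 - 20*b^2 + 66*b - 45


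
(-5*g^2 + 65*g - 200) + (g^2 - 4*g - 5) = -4*g^2 + 61*g - 205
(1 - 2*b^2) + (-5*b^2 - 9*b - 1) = -7*b^2 - 9*b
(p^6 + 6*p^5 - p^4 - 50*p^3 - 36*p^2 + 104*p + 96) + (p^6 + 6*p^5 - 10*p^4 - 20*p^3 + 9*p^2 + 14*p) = 2*p^6 + 12*p^5 - 11*p^4 - 70*p^3 - 27*p^2 + 118*p + 96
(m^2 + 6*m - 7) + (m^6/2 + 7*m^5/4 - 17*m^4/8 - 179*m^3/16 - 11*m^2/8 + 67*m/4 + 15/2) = m^6/2 + 7*m^5/4 - 17*m^4/8 - 179*m^3/16 - 3*m^2/8 + 91*m/4 + 1/2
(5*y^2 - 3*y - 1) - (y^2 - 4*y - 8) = 4*y^2 + y + 7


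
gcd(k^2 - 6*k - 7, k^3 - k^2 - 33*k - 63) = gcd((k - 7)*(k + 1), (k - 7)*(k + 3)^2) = k - 7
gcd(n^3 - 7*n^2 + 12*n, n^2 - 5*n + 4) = n - 4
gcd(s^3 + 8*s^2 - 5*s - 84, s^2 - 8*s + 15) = s - 3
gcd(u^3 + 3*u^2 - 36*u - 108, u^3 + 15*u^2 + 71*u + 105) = u + 3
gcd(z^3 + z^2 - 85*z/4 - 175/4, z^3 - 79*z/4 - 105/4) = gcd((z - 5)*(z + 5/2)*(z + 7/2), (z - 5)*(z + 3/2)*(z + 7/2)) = z^2 - 3*z/2 - 35/2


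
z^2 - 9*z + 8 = (z - 8)*(z - 1)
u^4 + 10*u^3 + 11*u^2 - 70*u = u*(u - 2)*(u + 5)*(u + 7)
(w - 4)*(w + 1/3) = w^2 - 11*w/3 - 4/3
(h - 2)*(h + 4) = h^2 + 2*h - 8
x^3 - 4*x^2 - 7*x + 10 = (x - 5)*(x - 1)*(x + 2)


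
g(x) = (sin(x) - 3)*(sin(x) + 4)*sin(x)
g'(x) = (sin(x) - 3)*(sin(x) + 4)*cos(x) + (sin(x) - 3)*sin(x)*cos(x) + (sin(x) + 4)*sin(x)*cos(x)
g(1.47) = -9.96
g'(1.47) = -0.71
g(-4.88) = -9.90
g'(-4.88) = -1.19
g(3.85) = 7.96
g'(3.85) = 9.14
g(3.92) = 8.57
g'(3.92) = 8.49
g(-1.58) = 12.00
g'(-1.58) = 0.10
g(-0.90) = 9.53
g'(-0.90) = -7.29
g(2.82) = -3.66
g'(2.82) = 10.50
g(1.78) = -9.85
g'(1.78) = 1.49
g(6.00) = 3.41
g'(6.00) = -11.83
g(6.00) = 3.41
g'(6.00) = -11.83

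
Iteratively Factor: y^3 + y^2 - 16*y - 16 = (y - 4)*(y^2 + 5*y + 4) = (y - 4)*(y + 4)*(y + 1)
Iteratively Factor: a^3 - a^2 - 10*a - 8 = (a - 4)*(a^2 + 3*a + 2) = (a - 4)*(a + 2)*(a + 1)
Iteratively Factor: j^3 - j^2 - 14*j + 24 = (j - 3)*(j^2 + 2*j - 8) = (j - 3)*(j - 2)*(j + 4)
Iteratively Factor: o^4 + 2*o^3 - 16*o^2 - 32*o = (o)*(o^3 + 2*o^2 - 16*o - 32) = o*(o + 2)*(o^2 - 16) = o*(o - 4)*(o + 2)*(o + 4)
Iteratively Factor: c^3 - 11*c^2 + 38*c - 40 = (c - 5)*(c^2 - 6*c + 8) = (c - 5)*(c - 2)*(c - 4)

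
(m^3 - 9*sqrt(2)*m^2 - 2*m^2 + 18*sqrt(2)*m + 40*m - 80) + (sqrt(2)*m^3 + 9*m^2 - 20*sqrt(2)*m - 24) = m^3 + sqrt(2)*m^3 - 9*sqrt(2)*m^2 + 7*m^2 - 2*sqrt(2)*m + 40*m - 104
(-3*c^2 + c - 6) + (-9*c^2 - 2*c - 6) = -12*c^2 - c - 12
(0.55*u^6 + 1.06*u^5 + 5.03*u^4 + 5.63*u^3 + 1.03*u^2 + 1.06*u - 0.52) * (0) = 0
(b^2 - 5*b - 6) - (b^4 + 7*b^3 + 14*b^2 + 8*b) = -b^4 - 7*b^3 - 13*b^2 - 13*b - 6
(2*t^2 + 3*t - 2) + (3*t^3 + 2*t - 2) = 3*t^3 + 2*t^2 + 5*t - 4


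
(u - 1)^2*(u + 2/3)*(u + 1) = u^4 - u^3/3 - 5*u^2/3 + u/3 + 2/3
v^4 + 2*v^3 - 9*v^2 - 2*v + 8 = (v - 2)*(v - 1)*(v + 1)*(v + 4)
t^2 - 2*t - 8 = (t - 4)*(t + 2)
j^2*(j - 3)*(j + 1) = j^4 - 2*j^3 - 3*j^2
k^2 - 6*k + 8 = (k - 4)*(k - 2)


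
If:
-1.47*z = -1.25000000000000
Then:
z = 0.85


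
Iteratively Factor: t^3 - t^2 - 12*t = (t + 3)*(t^2 - 4*t) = (t - 4)*(t + 3)*(t)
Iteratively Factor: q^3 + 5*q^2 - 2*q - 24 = (q + 4)*(q^2 + q - 6) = (q + 3)*(q + 4)*(q - 2)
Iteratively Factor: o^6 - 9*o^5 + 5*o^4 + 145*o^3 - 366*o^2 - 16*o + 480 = (o - 3)*(o^5 - 6*o^4 - 13*o^3 + 106*o^2 - 48*o - 160) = (o - 3)*(o + 1)*(o^4 - 7*o^3 - 6*o^2 + 112*o - 160) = (o - 5)*(o - 3)*(o + 1)*(o^3 - 2*o^2 - 16*o + 32) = (o - 5)*(o - 3)*(o - 2)*(o + 1)*(o^2 - 16) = (o - 5)*(o - 3)*(o - 2)*(o + 1)*(o + 4)*(o - 4)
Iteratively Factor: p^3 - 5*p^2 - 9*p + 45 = (p + 3)*(p^2 - 8*p + 15) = (p - 5)*(p + 3)*(p - 3)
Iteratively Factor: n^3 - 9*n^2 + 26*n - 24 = (n - 2)*(n^2 - 7*n + 12) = (n - 3)*(n - 2)*(n - 4)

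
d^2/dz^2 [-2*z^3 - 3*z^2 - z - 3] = -12*z - 6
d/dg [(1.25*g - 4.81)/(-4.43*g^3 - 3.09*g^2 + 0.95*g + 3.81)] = (11.075*g^3 - 60.0624*g^2 - 29.7258*g + 9.332)/(19.6249*g^6 + 27.3774*g^5 + 1.1311*g^4 - 39.6276*g^3 - 22.6433*g^2 + 7.239*g + 14.5161)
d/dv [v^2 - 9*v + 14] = 2*v - 9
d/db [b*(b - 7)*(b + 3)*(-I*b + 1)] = -4*I*b^3 + b^2*(3 + 12*I) - b*(8 - 42*I) - 21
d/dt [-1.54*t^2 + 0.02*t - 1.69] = 0.02 - 3.08*t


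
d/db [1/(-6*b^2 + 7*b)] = (12*b - 7)/(b^2*(6*b - 7)^2)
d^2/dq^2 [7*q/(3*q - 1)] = 42/(3*q - 1)^3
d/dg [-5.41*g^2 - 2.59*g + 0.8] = -10.82*g - 2.59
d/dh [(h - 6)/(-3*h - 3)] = -7/(3*(h + 1)^2)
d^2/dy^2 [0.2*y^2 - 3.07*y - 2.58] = 0.400000000000000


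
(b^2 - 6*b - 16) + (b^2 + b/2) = 2*b^2 - 11*b/2 - 16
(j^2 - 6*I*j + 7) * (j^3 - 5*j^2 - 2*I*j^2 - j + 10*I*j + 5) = j^5 - 5*j^4 - 8*I*j^4 - 6*j^3 + 40*I*j^3 + 30*j^2 - 8*I*j^2 - 7*j + 40*I*j + 35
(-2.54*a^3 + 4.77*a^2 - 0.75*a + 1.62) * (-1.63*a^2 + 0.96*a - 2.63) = 4.1402*a^5 - 10.2135*a^4 + 12.4819*a^3 - 15.9057*a^2 + 3.5277*a - 4.2606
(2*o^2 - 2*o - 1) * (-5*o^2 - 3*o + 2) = -10*o^4 + 4*o^3 + 15*o^2 - o - 2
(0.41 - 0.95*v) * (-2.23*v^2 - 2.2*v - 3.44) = 2.1185*v^3 + 1.1757*v^2 + 2.366*v - 1.4104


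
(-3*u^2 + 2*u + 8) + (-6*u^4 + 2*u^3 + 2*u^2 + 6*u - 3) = -6*u^4 + 2*u^3 - u^2 + 8*u + 5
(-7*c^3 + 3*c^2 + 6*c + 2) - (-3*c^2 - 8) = -7*c^3 + 6*c^2 + 6*c + 10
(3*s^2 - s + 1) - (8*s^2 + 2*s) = -5*s^2 - 3*s + 1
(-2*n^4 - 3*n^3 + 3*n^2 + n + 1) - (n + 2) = -2*n^4 - 3*n^3 + 3*n^2 - 1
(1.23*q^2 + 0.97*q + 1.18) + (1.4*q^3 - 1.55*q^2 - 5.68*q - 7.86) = 1.4*q^3 - 0.32*q^2 - 4.71*q - 6.68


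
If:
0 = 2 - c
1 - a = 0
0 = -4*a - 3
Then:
No Solution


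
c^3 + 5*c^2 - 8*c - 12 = (c - 2)*(c + 1)*(c + 6)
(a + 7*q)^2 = a^2 + 14*a*q + 49*q^2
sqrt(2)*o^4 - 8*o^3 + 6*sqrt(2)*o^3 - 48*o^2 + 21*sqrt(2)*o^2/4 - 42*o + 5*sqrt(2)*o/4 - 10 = (o + 1/2)*(o + 5)*(o - 4*sqrt(2))*(sqrt(2)*o + sqrt(2)/2)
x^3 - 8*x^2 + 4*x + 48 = (x - 6)*(x - 4)*(x + 2)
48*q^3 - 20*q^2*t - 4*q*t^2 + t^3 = (-6*q + t)*(-2*q + t)*(4*q + t)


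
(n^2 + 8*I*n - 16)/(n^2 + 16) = (n + 4*I)/(n - 4*I)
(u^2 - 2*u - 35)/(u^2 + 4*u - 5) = (u - 7)/(u - 1)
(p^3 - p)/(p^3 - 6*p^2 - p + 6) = p/(p - 6)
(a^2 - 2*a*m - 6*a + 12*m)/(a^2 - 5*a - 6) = (a - 2*m)/(a + 1)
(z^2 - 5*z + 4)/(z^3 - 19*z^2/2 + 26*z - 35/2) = 2*(z - 4)/(2*z^2 - 17*z + 35)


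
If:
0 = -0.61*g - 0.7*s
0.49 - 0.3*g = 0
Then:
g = 1.63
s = -1.42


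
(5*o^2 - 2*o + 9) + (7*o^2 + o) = 12*o^2 - o + 9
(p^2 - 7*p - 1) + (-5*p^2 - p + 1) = -4*p^2 - 8*p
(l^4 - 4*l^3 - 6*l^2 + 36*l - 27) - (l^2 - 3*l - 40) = l^4 - 4*l^3 - 7*l^2 + 39*l + 13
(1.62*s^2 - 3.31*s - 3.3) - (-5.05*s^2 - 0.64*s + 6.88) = 6.67*s^2 - 2.67*s - 10.18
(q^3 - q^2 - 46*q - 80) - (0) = q^3 - q^2 - 46*q - 80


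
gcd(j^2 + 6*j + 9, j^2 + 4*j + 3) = j + 3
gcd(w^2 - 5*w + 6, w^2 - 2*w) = w - 2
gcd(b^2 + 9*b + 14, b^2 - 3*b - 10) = b + 2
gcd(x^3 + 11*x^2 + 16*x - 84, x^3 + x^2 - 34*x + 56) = x^2 + 5*x - 14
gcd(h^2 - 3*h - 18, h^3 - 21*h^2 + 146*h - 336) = h - 6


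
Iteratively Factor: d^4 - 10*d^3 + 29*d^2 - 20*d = (d - 1)*(d^3 - 9*d^2 + 20*d) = (d - 5)*(d - 1)*(d^2 - 4*d) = (d - 5)*(d - 4)*(d - 1)*(d)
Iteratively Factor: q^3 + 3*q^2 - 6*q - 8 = (q + 1)*(q^2 + 2*q - 8) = (q + 1)*(q + 4)*(q - 2)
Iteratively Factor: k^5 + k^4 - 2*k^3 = (k)*(k^4 + k^3 - 2*k^2) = k*(k - 1)*(k^3 + 2*k^2) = k^2*(k - 1)*(k^2 + 2*k) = k^2*(k - 1)*(k + 2)*(k)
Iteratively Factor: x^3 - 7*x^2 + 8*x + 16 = (x + 1)*(x^2 - 8*x + 16) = (x - 4)*(x + 1)*(x - 4)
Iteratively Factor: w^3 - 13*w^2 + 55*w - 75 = (w - 5)*(w^2 - 8*w + 15) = (w - 5)^2*(w - 3)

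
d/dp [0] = 0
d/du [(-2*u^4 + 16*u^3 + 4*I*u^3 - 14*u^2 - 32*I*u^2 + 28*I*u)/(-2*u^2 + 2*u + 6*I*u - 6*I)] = (2*u^3 + u^2*(-7 - 11*I) + u*(-12 + 42*I) + 42)/(u^2 - 6*I*u - 9)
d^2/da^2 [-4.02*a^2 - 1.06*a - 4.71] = -8.04000000000000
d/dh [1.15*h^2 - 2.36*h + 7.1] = 2.3*h - 2.36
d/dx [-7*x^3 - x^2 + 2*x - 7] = -21*x^2 - 2*x + 2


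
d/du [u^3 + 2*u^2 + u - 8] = 3*u^2 + 4*u + 1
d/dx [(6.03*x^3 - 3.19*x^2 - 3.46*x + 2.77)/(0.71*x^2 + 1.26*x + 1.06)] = (4.2813*x^4 + 15.1956*x^3 + 17.6126*x^2 - 10.6962*x - 7.1578)/(0.5041*x^4 + 1.7892*x^3 + 3.0928*x^2 + 2.6712*x + 1.1236)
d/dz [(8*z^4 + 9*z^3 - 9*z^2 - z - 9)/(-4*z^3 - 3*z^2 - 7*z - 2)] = (-32*z^6 - 48*z^5 - 231*z^4 - 198*z^3 - 102*z^2 - 18*z - 61)/(16*z^6 + 24*z^5 + 65*z^4 + 58*z^3 + 61*z^2 + 28*z + 4)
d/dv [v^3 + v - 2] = 3*v^2 + 1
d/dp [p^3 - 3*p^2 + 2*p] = 3*p^2 - 6*p + 2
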